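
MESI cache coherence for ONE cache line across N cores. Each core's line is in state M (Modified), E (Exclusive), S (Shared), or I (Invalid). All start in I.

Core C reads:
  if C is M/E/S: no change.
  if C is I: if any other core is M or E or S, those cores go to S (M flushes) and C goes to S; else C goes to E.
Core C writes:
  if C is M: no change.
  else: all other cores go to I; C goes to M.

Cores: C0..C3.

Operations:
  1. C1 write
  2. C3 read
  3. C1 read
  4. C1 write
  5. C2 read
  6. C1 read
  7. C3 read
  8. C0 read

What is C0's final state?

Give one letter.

Op 1: C1 write [C1 write: invalidate none -> C1=M] -> [I,M,I,I]
Op 2: C3 read [C3 read from I: others=['C1=M'] -> C3=S, others downsized to S] -> [I,S,I,S]
Op 3: C1 read [C1 read: already in S, no change] -> [I,S,I,S]
Op 4: C1 write [C1 write: invalidate ['C3=S'] -> C1=M] -> [I,M,I,I]
Op 5: C2 read [C2 read from I: others=['C1=M'] -> C2=S, others downsized to S] -> [I,S,S,I]
Op 6: C1 read [C1 read: already in S, no change] -> [I,S,S,I]
Op 7: C3 read [C3 read from I: others=['C1=S', 'C2=S'] -> C3=S, others downsized to S] -> [I,S,S,S]
Op 8: C0 read [C0 read from I: others=['C1=S', 'C2=S', 'C3=S'] -> C0=S, others downsized to S] -> [S,S,S,S]

Answer: S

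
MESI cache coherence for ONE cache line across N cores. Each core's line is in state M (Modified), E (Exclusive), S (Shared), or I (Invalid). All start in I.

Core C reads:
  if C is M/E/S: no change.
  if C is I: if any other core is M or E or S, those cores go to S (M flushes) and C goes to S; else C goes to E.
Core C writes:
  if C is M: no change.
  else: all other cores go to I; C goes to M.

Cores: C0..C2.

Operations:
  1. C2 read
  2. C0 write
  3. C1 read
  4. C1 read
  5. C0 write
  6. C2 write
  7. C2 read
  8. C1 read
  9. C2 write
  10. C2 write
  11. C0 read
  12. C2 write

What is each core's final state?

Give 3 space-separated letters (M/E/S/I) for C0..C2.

Op 1: C2 read [C2 read from I: no other sharers -> C2=E (exclusive)] -> [I,I,E]
Op 2: C0 write [C0 write: invalidate ['C2=E'] -> C0=M] -> [M,I,I]
Op 3: C1 read [C1 read from I: others=['C0=M'] -> C1=S, others downsized to S] -> [S,S,I]
Op 4: C1 read [C1 read: already in S, no change] -> [S,S,I]
Op 5: C0 write [C0 write: invalidate ['C1=S'] -> C0=M] -> [M,I,I]
Op 6: C2 write [C2 write: invalidate ['C0=M'] -> C2=M] -> [I,I,M]
Op 7: C2 read [C2 read: already in M, no change] -> [I,I,M]
Op 8: C1 read [C1 read from I: others=['C2=M'] -> C1=S, others downsized to S] -> [I,S,S]
Op 9: C2 write [C2 write: invalidate ['C1=S'] -> C2=M] -> [I,I,M]
Op 10: C2 write [C2 write: already M (modified), no change] -> [I,I,M]
Op 11: C0 read [C0 read from I: others=['C2=M'] -> C0=S, others downsized to S] -> [S,I,S]
Op 12: C2 write [C2 write: invalidate ['C0=S'] -> C2=M] -> [I,I,M]

Answer: I I M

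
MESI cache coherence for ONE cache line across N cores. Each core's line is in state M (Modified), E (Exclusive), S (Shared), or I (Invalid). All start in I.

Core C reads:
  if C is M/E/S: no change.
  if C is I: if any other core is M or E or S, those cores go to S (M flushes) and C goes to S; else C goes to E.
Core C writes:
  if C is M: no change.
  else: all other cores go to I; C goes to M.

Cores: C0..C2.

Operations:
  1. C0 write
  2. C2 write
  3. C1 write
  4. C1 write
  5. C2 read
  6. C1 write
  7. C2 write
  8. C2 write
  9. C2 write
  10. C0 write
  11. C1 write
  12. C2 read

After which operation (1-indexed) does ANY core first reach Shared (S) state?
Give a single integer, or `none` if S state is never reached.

Answer: 5

Derivation:
Op 1: C0 write [C0 write: invalidate none -> C0=M] -> [M,I,I]
Op 2: C2 write [C2 write: invalidate ['C0=M'] -> C2=M] -> [I,I,M]
Op 3: C1 write [C1 write: invalidate ['C2=M'] -> C1=M] -> [I,M,I]
Op 4: C1 write [C1 write: already M (modified), no change] -> [I,M,I]
Op 5: C2 read [C2 read from I: others=['C1=M'] -> C2=S, others downsized to S] -> [I,S,S]
  -> First S state at op 5; remaining ops need not be traced.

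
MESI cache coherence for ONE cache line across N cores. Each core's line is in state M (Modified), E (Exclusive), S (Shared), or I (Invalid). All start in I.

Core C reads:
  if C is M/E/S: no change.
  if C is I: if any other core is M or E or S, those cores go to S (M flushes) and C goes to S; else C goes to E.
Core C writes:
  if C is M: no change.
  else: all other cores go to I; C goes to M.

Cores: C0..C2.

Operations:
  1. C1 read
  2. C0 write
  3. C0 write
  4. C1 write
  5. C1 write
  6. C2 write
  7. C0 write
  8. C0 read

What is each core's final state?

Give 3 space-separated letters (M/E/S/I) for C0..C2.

Answer: M I I

Derivation:
Op 1: C1 read [C1 read from I: no other sharers -> C1=E (exclusive)] -> [I,E,I]
Op 2: C0 write [C0 write: invalidate ['C1=E'] -> C0=M] -> [M,I,I]
Op 3: C0 write [C0 write: already M (modified), no change] -> [M,I,I]
Op 4: C1 write [C1 write: invalidate ['C0=M'] -> C1=M] -> [I,M,I]
Op 5: C1 write [C1 write: already M (modified), no change] -> [I,M,I]
Op 6: C2 write [C2 write: invalidate ['C1=M'] -> C2=M] -> [I,I,M]
Op 7: C0 write [C0 write: invalidate ['C2=M'] -> C0=M] -> [M,I,I]
Op 8: C0 read [C0 read: already in M, no change] -> [M,I,I]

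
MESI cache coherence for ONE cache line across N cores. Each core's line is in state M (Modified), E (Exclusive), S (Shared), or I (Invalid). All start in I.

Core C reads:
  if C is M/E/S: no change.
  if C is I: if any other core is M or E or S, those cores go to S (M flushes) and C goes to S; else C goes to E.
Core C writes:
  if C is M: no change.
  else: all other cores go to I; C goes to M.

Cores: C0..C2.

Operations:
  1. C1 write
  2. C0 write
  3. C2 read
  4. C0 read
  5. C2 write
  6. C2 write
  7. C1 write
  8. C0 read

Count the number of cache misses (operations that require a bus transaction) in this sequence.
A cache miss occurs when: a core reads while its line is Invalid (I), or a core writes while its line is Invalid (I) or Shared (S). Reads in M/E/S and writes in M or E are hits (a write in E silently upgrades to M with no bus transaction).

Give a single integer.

Answer: 6

Derivation:
Op 1: C1 write [C1 write: invalidate none -> C1=M] -> [I,M,I] [MISS #1: write from I]
Op 2: C0 write [C0 write: invalidate ['C1=M'] -> C0=M] -> [M,I,I] [MISS #2: write from I]
Op 3: C2 read [C2 read from I: others=['C0=M'] -> C2=S, others downsized to S] -> [S,I,S] [MISS #3: read from I]
Op 4: C0 read [C0 read: already in S, no change] -> [S,I,S] [hit: read from S]
Op 5: C2 write [C2 write: invalidate ['C0=S'] -> C2=M] -> [I,I,M] [MISS #4: write from S]
Op 6: C2 write [C2 write: already M (modified), no change] -> [I,I,M] [hit: write from M]
Op 7: C1 write [C1 write: invalidate ['C2=M'] -> C1=M] -> [I,M,I] [MISS #5: write from I]
Op 8: C0 read [C0 read from I: others=['C1=M'] -> C0=S, others downsized to S] -> [S,S,I] [MISS #6: read from I]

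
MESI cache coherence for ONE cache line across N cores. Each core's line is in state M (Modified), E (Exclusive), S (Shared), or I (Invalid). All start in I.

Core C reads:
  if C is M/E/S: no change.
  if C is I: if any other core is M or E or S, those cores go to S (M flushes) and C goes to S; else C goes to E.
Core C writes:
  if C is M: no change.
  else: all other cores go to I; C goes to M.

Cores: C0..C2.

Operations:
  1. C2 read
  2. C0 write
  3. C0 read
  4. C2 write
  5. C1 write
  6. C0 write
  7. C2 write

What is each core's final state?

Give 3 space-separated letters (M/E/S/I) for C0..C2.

Answer: I I M

Derivation:
Op 1: C2 read [C2 read from I: no other sharers -> C2=E (exclusive)] -> [I,I,E]
Op 2: C0 write [C0 write: invalidate ['C2=E'] -> C0=M] -> [M,I,I]
Op 3: C0 read [C0 read: already in M, no change] -> [M,I,I]
Op 4: C2 write [C2 write: invalidate ['C0=M'] -> C2=M] -> [I,I,M]
Op 5: C1 write [C1 write: invalidate ['C2=M'] -> C1=M] -> [I,M,I]
Op 6: C0 write [C0 write: invalidate ['C1=M'] -> C0=M] -> [M,I,I]
Op 7: C2 write [C2 write: invalidate ['C0=M'] -> C2=M] -> [I,I,M]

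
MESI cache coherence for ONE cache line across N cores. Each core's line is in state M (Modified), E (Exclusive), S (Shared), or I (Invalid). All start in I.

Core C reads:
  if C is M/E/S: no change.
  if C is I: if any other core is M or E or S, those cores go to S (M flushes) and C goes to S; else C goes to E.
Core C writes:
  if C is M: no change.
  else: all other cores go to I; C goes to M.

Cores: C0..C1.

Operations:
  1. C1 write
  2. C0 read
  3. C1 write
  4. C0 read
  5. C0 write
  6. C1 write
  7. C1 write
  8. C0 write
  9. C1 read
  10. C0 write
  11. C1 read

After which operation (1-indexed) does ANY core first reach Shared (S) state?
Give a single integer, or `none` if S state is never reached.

Answer: 2

Derivation:
Op 1: C1 write [C1 write: invalidate none -> C1=M] -> [I,M]
Op 2: C0 read [C0 read from I: others=['C1=M'] -> C0=S, others downsized to S] -> [S,S]
  -> First S state at op 2; remaining ops need not be traced.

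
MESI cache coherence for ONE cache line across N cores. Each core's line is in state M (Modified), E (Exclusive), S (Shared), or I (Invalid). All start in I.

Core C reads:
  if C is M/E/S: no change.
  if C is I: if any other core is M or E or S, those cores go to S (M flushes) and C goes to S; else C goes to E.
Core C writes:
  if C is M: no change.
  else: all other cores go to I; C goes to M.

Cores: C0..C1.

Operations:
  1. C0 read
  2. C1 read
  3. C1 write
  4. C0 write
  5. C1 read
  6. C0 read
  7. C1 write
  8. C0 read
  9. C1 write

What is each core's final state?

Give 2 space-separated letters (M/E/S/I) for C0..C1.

Op 1: C0 read [C0 read from I: no other sharers -> C0=E (exclusive)] -> [E,I]
Op 2: C1 read [C1 read from I: others=['C0=E'] -> C1=S, others downsized to S] -> [S,S]
Op 3: C1 write [C1 write: invalidate ['C0=S'] -> C1=M] -> [I,M]
Op 4: C0 write [C0 write: invalidate ['C1=M'] -> C0=M] -> [M,I]
Op 5: C1 read [C1 read from I: others=['C0=M'] -> C1=S, others downsized to S] -> [S,S]
Op 6: C0 read [C0 read: already in S, no change] -> [S,S]
Op 7: C1 write [C1 write: invalidate ['C0=S'] -> C1=M] -> [I,M]
Op 8: C0 read [C0 read from I: others=['C1=M'] -> C0=S, others downsized to S] -> [S,S]
Op 9: C1 write [C1 write: invalidate ['C0=S'] -> C1=M] -> [I,M]

Answer: I M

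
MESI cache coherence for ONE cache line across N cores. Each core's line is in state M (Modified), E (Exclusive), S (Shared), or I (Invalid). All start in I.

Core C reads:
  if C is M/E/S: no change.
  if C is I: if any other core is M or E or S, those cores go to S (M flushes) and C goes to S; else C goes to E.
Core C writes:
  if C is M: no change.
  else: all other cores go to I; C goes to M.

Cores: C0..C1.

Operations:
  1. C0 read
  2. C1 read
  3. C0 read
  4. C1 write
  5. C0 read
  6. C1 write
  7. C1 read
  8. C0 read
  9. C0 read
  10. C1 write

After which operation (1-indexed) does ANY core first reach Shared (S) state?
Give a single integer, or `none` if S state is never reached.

Op 1: C0 read [C0 read from I: no other sharers -> C0=E (exclusive)] -> [E,I]
Op 2: C1 read [C1 read from I: others=['C0=E'] -> C1=S, others downsized to S] -> [S,S]
  -> First S state at op 2; remaining ops need not be traced.

Answer: 2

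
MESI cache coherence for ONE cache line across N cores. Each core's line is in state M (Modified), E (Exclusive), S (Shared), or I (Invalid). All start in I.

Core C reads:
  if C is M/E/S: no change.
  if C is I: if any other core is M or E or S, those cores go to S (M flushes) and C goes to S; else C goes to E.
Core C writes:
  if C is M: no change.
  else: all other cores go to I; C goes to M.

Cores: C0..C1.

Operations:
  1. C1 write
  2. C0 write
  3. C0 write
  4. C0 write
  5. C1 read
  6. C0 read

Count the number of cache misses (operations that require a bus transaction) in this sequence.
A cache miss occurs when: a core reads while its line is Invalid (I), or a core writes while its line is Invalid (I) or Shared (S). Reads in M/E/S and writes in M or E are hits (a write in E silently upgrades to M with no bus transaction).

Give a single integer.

Op 1: C1 write [C1 write: invalidate none -> C1=M] -> [I,M] [MISS #1: write from I]
Op 2: C0 write [C0 write: invalidate ['C1=M'] -> C0=M] -> [M,I] [MISS #2: write from I]
Op 3: C0 write [C0 write: already M (modified), no change] -> [M,I] [hit: write from M]
Op 4: C0 write [C0 write: already M (modified), no change] -> [M,I] [hit: write from M]
Op 5: C1 read [C1 read from I: others=['C0=M'] -> C1=S, others downsized to S] -> [S,S] [MISS #3: read from I]
Op 6: C0 read [C0 read: already in S, no change] -> [S,S] [hit: read from S]

Answer: 3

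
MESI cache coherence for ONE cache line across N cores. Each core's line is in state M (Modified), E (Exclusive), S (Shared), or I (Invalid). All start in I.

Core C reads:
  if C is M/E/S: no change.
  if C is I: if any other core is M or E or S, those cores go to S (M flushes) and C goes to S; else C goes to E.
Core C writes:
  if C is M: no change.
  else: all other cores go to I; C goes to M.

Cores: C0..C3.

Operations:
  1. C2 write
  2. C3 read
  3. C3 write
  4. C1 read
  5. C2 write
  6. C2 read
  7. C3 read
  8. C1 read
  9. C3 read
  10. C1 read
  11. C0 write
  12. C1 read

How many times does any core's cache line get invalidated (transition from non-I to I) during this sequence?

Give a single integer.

Op 1: C2 write [C2 write: invalidate none -> C2=M] -> [I,I,M,I] (invalidations this op: 0; running total: 0)
Op 2: C3 read [C3 read from I: others=['C2=M'] -> C3=S, others downsized to S] -> [I,I,S,S] (invalidations this op: 0; running total: 0)
Op 3: C3 write [C3 write: invalidate ['C2=S'] -> C3=M] -> [I,I,I,M] (invalidations this op: 1; running total: 1)
Op 4: C1 read [C1 read from I: others=['C3=M'] -> C1=S, others downsized to S] -> [I,S,I,S] (invalidations this op: 0; running total: 1)
Op 5: C2 write [C2 write: invalidate ['C1=S', 'C3=S'] -> C2=M] -> [I,I,M,I] (invalidations this op: 2; running total: 3)
Op 6: C2 read [C2 read: already in M, no change] -> [I,I,M,I] (invalidations this op: 0; running total: 3)
Op 7: C3 read [C3 read from I: others=['C2=M'] -> C3=S, others downsized to S] -> [I,I,S,S] (invalidations this op: 0; running total: 3)
Op 8: C1 read [C1 read from I: others=['C2=S', 'C3=S'] -> C1=S, others downsized to S] -> [I,S,S,S] (invalidations this op: 0; running total: 3)
Op 9: C3 read [C3 read: already in S, no change] -> [I,S,S,S] (invalidations this op: 0; running total: 3)
Op 10: C1 read [C1 read: already in S, no change] -> [I,S,S,S] (invalidations this op: 0; running total: 3)
Op 11: C0 write [C0 write: invalidate ['C1=S', 'C2=S', 'C3=S'] -> C0=M] -> [M,I,I,I] (invalidations this op: 3; running total: 6)
Op 12: C1 read [C1 read from I: others=['C0=M'] -> C1=S, others downsized to S] -> [S,S,I,I] (invalidations this op: 0; running total: 6)

Answer: 6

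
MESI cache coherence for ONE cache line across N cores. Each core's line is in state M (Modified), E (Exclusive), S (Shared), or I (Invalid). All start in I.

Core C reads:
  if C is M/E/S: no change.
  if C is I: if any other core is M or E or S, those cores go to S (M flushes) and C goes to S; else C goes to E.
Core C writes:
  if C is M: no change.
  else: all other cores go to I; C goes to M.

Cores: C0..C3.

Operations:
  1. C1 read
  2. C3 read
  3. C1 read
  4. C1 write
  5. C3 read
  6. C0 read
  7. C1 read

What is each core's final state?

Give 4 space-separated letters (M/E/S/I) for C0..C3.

Op 1: C1 read [C1 read from I: no other sharers -> C1=E (exclusive)] -> [I,E,I,I]
Op 2: C3 read [C3 read from I: others=['C1=E'] -> C3=S, others downsized to S] -> [I,S,I,S]
Op 3: C1 read [C1 read: already in S, no change] -> [I,S,I,S]
Op 4: C1 write [C1 write: invalidate ['C3=S'] -> C1=M] -> [I,M,I,I]
Op 5: C3 read [C3 read from I: others=['C1=M'] -> C3=S, others downsized to S] -> [I,S,I,S]
Op 6: C0 read [C0 read from I: others=['C1=S', 'C3=S'] -> C0=S, others downsized to S] -> [S,S,I,S]
Op 7: C1 read [C1 read: already in S, no change] -> [S,S,I,S]

Answer: S S I S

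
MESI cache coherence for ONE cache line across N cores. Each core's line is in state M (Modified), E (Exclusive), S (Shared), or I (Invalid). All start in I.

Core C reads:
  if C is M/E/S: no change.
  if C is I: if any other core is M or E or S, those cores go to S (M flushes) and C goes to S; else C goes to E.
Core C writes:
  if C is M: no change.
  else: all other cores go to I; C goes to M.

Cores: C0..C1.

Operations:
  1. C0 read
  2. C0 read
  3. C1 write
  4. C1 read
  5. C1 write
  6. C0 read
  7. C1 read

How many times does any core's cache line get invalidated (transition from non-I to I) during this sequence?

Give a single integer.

Op 1: C0 read [C0 read from I: no other sharers -> C0=E (exclusive)] -> [E,I] (invalidations this op: 0; running total: 0)
Op 2: C0 read [C0 read: already in E, no change] -> [E,I] (invalidations this op: 0; running total: 0)
Op 3: C1 write [C1 write: invalidate ['C0=E'] -> C1=M] -> [I,M] (invalidations this op: 1; running total: 1)
Op 4: C1 read [C1 read: already in M, no change] -> [I,M] (invalidations this op: 0; running total: 1)
Op 5: C1 write [C1 write: already M (modified), no change] -> [I,M] (invalidations this op: 0; running total: 1)
Op 6: C0 read [C0 read from I: others=['C1=M'] -> C0=S, others downsized to S] -> [S,S] (invalidations this op: 0; running total: 1)
Op 7: C1 read [C1 read: already in S, no change] -> [S,S] (invalidations this op: 0; running total: 1)

Answer: 1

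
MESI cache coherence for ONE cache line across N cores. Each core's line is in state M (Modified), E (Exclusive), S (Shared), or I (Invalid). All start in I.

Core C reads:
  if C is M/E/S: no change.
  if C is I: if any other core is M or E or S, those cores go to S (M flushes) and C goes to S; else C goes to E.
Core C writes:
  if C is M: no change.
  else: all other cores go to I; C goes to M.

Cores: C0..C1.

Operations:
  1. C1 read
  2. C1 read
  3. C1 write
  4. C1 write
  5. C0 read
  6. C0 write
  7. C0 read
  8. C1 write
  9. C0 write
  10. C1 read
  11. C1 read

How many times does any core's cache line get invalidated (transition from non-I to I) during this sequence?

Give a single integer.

Op 1: C1 read [C1 read from I: no other sharers -> C1=E (exclusive)] -> [I,E] (invalidations this op: 0; running total: 0)
Op 2: C1 read [C1 read: already in E, no change] -> [I,E] (invalidations this op: 0; running total: 0)
Op 3: C1 write [C1 write: invalidate none -> C1=M] -> [I,M] (invalidations this op: 0; running total: 0)
Op 4: C1 write [C1 write: already M (modified), no change] -> [I,M] (invalidations this op: 0; running total: 0)
Op 5: C0 read [C0 read from I: others=['C1=M'] -> C0=S, others downsized to S] -> [S,S] (invalidations this op: 0; running total: 0)
Op 6: C0 write [C0 write: invalidate ['C1=S'] -> C0=M] -> [M,I] (invalidations this op: 1; running total: 1)
Op 7: C0 read [C0 read: already in M, no change] -> [M,I] (invalidations this op: 0; running total: 1)
Op 8: C1 write [C1 write: invalidate ['C0=M'] -> C1=M] -> [I,M] (invalidations this op: 1; running total: 2)
Op 9: C0 write [C0 write: invalidate ['C1=M'] -> C0=M] -> [M,I] (invalidations this op: 1; running total: 3)
Op 10: C1 read [C1 read from I: others=['C0=M'] -> C1=S, others downsized to S] -> [S,S] (invalidations this op: 0; running total: 3)
Op 11: C1 read [C1 read: already in S, no change] -> [S,S] (invalidations this op: 0; running total: 3)

Answer: 3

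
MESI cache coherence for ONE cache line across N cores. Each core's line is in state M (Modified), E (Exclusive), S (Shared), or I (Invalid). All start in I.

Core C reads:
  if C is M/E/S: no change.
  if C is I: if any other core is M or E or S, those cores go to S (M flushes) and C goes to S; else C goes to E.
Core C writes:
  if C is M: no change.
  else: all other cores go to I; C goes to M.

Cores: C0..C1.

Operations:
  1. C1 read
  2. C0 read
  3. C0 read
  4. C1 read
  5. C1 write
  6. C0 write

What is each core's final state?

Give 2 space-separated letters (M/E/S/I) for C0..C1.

Op 1: C1 read [C1 read from I: no other sharers -> C1=E (exclusive)] -> [I,E]
Op 2: C0 read [C0 read from I: others=['C1=E'] -> C0=S, others downsized to S] -> [S,S]
Op 3: C0 read [C0 read: already in S, no change] -> [S,S]
Op 4: C1 read [C1 read: already in S, no change] -> [S,S]
Op 5: C1 write [C1 write: invalidate ['C0=S'] -> C1=M] -> [I,M]
Op 6: C0 write [C0 write: invalidate ['C1=M'] -> C0=M] -> [M,I]

Answer: M I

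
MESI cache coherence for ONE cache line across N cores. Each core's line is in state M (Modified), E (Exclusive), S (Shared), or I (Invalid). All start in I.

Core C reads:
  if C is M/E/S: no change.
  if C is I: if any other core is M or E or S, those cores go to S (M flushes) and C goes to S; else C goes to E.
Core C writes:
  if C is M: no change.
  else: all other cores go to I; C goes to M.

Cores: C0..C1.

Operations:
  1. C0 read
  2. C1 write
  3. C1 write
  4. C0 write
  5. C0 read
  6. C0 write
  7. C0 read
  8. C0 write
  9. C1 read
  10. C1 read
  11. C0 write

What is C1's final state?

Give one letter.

Answer: I

Derivation:
Op 1: C0 read [C0 read from I: no other sharers -> C0=E (exclusive)] -> [E,I]
Op 2: C1 write [C1 write: invalidate ['C0=E'] -> C1=M] -> [I,M]
Op 3: C1 write [C1 write: already M (modified), no change] -> [I,M]
Op 4: C0 write [C0 write: invalidate ['C1=M'] -> C0=M] -> [M,I]
Op 5: C0 read [C0 read: already in M, no change] -> [M,I]
Op 6: C0 write [C0 write: already M (modified), no change] -> [M,I]
Op 7: C0 read [C0 read: already in M, no change] -> [M,I]
Op 8: C0 write [C0 write: already M (modified), no change] -> [M,I]
Op 9: C1 read [C1 read from I: others=['C0=M'] -> C1=S, others downsized to S] -> [S,S]
Op 10: C1 read [C1 read: already in S, no change] -> [S,S]
Op 11: C0 write [C0 write: invalidate ['C1=S'] -> C0=M] -> [M,I]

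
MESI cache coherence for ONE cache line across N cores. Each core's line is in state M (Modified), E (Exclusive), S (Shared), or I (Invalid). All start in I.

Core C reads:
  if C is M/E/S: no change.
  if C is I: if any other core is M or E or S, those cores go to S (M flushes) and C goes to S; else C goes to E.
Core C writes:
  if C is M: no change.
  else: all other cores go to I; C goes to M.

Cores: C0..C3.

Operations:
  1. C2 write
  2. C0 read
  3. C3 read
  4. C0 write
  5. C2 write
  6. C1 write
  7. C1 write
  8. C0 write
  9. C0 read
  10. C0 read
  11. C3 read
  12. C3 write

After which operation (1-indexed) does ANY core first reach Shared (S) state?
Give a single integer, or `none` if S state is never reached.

Answer: 2

Derivation:
Op 1: C2 write [C2 write: invalidate none -> C2=M] -> [I,I,M,I]
Op 2: C0 read [C0 read from I: others=['C2=M'] -> C0=S, others downsized to S] -> [S,I,S,I]
  -> First S state at op 2; remaining ops need not be traced.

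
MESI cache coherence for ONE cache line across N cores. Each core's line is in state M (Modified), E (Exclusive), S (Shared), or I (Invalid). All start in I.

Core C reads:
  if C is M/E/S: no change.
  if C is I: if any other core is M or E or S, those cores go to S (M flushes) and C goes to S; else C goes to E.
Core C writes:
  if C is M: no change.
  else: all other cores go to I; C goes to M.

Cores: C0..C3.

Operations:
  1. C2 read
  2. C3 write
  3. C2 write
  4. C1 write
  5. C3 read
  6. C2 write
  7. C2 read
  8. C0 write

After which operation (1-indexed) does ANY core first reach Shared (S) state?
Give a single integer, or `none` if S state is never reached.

Answer: 5

Derivation:
Op 1: C2 read [C2 read from I: no other sharers -> C2=E (exclusive)] -> [I,I,E,I]
Op 2: C3 write [C3 write: invalidate ['C2=E'] -> C3=M] -> [I,I,I,M]
Op 3: C2 write [C2 write: invalidate ['C3=M'] -> C2=M] -> [I,I,M,I]
Op 4: C1 write [C1 write: invalidate ['C2=M'] -> C1=M] -> [I,M,I,I]
Op 5: C3 read [C3 read from I: others=['C1=M'] -> C3=S, others downsized to S] -> [I,S,I,S]
  -> First S state at op 5; remaining ops need not be traced.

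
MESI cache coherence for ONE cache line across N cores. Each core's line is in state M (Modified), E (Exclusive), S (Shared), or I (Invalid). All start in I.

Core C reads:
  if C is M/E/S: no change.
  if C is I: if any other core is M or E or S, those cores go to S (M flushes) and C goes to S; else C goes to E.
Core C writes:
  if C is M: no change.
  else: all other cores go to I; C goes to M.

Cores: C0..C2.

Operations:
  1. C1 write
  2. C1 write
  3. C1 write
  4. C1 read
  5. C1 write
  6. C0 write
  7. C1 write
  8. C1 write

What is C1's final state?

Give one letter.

Answer: M

Derivation:
Op 1: C1 write [C1 write: invalidate none -> C1=M] -> [I,M,I]
Op 2: C1 write [C1 write: already M (modified), no change] -> [I,M,I]
Op 3: C1 write [C1 write: already M (modified), no change] -> [I,M,I]
Op 4: C1 read [C1 read: already in M, no change] -> [I,M,I]
Op 5: C1 write [C1 write: already M (modified), no change] -> [I,M,I]
Op 6: C0 write [C0 write: invalidate ['C1=M'] -> C0=M] -> [M,I,I]
Op 7: C1 write [C1 write: invalidate ['C0=M'] -> C1=M] -> [I,M,I]
Op 8: C1 write [C1 write: already M (modified), no change] -> [I,M,I]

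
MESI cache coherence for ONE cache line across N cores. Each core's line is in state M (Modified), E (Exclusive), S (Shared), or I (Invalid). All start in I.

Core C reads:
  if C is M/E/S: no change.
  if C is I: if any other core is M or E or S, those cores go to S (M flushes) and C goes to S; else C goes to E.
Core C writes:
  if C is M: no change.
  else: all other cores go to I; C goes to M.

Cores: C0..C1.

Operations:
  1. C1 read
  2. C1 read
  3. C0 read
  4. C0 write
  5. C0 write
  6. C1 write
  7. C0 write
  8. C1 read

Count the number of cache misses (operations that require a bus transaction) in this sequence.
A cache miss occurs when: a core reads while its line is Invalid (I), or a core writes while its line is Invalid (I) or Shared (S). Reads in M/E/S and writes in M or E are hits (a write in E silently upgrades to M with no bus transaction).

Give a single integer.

Answer: 6

Derivation:
Op 1: C1 read [C1 read from I: no other sharers -> C1=E (exclusive)] -> [I,E] [MISS #1: read from I]
Op 2: C1 read [C1 read: already in E, no change] -> [I,E] [hit: read from E]
Op 3: C0 read [C0 read from I: others=['C1=E'] -> C0=S, others downsized to S] -> [S,S] [MISS #2: read from I]
Op 4: C0 write [C0 write: invalidate ['C1=S'] -> C0=M] -> [M,I] [MISS #3: write from S]
Op 5: C0 write [C0 write: already M (modified), no change] -> [M,I] [hit: write from M]
Op 6: C1 write [C1 write: invalidate ['C0=M'] -> C1=M] -> [I,M] [MISS #4: write from I]
Op 7: C0 write [C0 write: invalidate ['C1=M'] -> C0=M] -> [M,I] [MISS #5: write from I]
Op 8: C1 read [C1 read from I: others=['C0=M'] -> C1=S, others downsized to S] -> [S,S] [MISS #6: read from I]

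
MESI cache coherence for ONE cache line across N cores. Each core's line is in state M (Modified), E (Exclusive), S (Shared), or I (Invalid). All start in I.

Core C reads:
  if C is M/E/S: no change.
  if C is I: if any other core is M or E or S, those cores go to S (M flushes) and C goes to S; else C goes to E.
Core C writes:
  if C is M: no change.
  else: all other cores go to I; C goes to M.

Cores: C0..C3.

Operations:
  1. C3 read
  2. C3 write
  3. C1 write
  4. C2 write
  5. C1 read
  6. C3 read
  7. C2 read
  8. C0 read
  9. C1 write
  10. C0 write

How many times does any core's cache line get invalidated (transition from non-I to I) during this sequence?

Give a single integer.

Answer: 6

Derivation:
Op 1: C3 read [C3 read from I: no other sharers -> C3=E (exclusive)] -> [I,I,I,E] (invalidations this op: 0; running total: 0)
Op 2: C3 write [C3 write: invalidate none -> C3=M] -> [I,I,I,M] (invalidations this op: 0; running total: 0)
Op 3: C1 write [C1 write: invalidate ['C3=M'] -> C1=M] -> [I,M,I,I] (invalidations this op: 1; running total: 1)
Op 4: C2 write [C2 write: invalidate ['C1=M'] -> C2=M] -> [I,I,M,I] (invalidations this op: 1; running total: 2)
Op 5: C1 read [C1 read from I: others=['C2=M'] -> C1=S, others downsized to S] -> [I,S,S,I] (invalidations this op: 0; running total: 2)
Op 6: C3 read [C3 read from I: others=['C1=S', 'C2=S'] -> C3=S, others downsized to S] -> [I,S,S,S] (invalidations this op: 0; running total: 2)
Op 7: C2 read [C2 read: already in S, no change] -> [I,S,S,S] (invalidations this op: 0; running total: 2)
Op 8: C0 read [C0 read from I: others=['C1=S', 'C2=S', 'C3=S'] -> C0=S, others downsized to S] -> [S,S,S,S] (invalidations this op: 0; running total: 2)
Op 9: C1 write [C1 write: invalidate ['C0=S', 'C2=S', 'C3=S'] -> C1=M] -> [I,M,I,I] (invalidations this op: 3; running total: 5)
Op 10: C0 write [C0 write: invalidate ['C1=M'] -> C0=M] -> [M,I,I,I] (invalidations this op: 1; running total: 6)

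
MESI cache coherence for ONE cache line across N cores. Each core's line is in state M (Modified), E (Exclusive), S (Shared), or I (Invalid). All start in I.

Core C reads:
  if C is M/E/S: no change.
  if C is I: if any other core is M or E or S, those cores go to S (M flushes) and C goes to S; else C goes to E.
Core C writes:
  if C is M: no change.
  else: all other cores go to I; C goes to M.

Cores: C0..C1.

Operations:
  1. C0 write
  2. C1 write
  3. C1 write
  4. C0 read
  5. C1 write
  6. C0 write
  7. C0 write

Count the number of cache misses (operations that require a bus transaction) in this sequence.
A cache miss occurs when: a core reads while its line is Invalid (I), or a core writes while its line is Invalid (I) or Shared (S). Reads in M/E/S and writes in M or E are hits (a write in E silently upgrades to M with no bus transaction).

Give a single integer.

Answer: 5

Derivation:
Op 1: C0 write [C0 write: invalidate none -> C0=M] -> [M,I] [MISS #1: write from I]
Op 2: C1 write [C1 write: invalidate ['C0=M'] -> C1=M] -> [I,M] [MISS #2: write from I]
Op 3: C1 write [C1 write: already M (modified), no change] -> [I,M] [hit: write from M]
Op 4: C0 read [C0 read from I: others=['C1=M'] -> C0=S, others downsized to S] -> [S,S] [MISS #3: read from I]
Op 5: C1 write [C1 write: invalidate ['C0=S'] -> C1=M] -> [I,M] [MISS #4: write from S]
Op 6: C0 write [C0 write: invalidate ['C1=M'] -> C0=M] -> [M,I] [MISS #5: write from I]
Op 7: C0 write [C0 write: already M (modified), no change] -> [M,I] [hit: write from M]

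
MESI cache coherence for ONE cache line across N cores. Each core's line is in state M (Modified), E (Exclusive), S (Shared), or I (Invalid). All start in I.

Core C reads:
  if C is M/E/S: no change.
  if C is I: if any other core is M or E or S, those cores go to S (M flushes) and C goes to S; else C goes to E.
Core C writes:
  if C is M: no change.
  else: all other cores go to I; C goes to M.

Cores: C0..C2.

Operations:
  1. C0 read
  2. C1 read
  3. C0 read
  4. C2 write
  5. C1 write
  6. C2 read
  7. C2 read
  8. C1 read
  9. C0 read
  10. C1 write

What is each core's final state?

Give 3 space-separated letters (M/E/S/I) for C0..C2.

Op 1: C0 read [C0 read from I: no other sharers -> C0=E (exclusive)] -> [E,I,I]
Op 2: C1 read [C1 read from I: others=['C0=E'] -> C1=S, others downsized to S] -> [S,S,I]
Op 3: C0 read [C0 read: already in S, no change] -> [S,S,I]
Op 4: C2 write [C2 write: invalidate ['C0=S', 'C1=S'] -> C2=M] -> [I,I,M]
Op 5: C1 write [C1 write: invalidate ['C2=M'] -> C1=M] -> [I,M,I]
Op 6: C2 read [C2 read from I: others=['C1=M'] -> C2=S, others downsized to S] -> [I,S,S]
Op 7: C2 read [C2 read: already in S, no change] -> [I,S,S]
Op 8: C1 read [C1 read: already in S, no change] -> [I,S,S]
Op 9: C0 read [C0 read from I: others=['C1=S', 'C2=S'] -> C0=S, others downsized to S] -> [S,S,S]
Op 10: C1 write [C1 write: invalidate ['C0=S', 'C2=S'] -> C1=M] -> [I,M,I]

Answer: I M I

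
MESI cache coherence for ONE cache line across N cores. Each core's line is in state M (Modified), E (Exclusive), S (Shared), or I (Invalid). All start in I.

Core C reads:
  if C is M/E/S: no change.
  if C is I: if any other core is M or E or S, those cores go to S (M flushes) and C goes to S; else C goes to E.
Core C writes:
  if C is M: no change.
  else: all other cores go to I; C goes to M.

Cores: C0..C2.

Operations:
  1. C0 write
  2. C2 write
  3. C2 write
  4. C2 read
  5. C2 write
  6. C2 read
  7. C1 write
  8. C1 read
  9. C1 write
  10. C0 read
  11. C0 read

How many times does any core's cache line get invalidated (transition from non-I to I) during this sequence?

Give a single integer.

Answer: 2

Derivation:
Op 1: C0 write [C0 write: invalidate none -> C0=M] -> [M,I,I] (invalidations this op: 0; running total: 0)
Op 2: C2 write [C2 write: invalidate ['C0=M'] -> C2=M] -> [I,I,M] (invalidations this op: 1; running total: 1)
Op 3: C2 write [C2 write: already M (modified), no change] -> [I,I,M] (invalidations this op: 0; running total: 1)
Op 4: C2 read [C2 read: already in M, no change] -> [I,I,M] (invalidations this op: 0; running total: 1)
Op 5: C2 write [C2 write: already M (modified), no change] -> [I,I,M] (invalidations this op: 0; running total: 1)
Op 6: C2 read [C2 read: already in M, no change] -> [I,I,M] (invalidations this op: 0; running total: 1)
Op 7: C1 write [C1 write: invalidate ['C2=M'] -> C1=M] -> [I,M,I] (invalidations this op: 1; running total: 2)
Op 8: C1 read [C1 read: already in M, no change] -> [I,M,I] (invalidations this op: 0; running total: 2)
Op 9: C1 write [C1 write: already M (modified), no change] -> [I,M,I] (invalidations this op: 0; running total: 2)
Op 10: C0 read [C0 read from I: others=['C1=M'] -> C0=S, others downsized to S] -> [S,S,I] (invalidations this op: 0; running total: 2)
Op 11: C0 read [C0 read: already in S, no change] -> [S,S,I] (invalidations this op: 0; running total: 2)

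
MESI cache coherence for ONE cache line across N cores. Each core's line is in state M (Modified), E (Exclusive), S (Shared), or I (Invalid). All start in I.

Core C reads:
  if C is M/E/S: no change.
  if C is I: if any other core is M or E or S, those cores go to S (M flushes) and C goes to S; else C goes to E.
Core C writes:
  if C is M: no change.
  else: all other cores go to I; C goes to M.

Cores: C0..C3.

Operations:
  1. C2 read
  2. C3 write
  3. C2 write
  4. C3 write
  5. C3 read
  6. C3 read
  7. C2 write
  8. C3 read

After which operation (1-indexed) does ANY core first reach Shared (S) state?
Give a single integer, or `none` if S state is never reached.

Op 1: C2 read [C2 read from I: no other sharers -> C2=E (exclusive)] -> [I,I,E,I]
Op 2: C3 write [C3 write: invalidate ['C2=E'] -> C3=M] -> [I,I,I,M]
Op 3: C2 write [C2 write: invalidate ['C3=M'] -> C2=M] -> [I,I,M,I]
Op 4: C3 write [C3 write: invalidate ['C2=M'] -> C3=M] -> [I,I,I,M]
Op 5: C3 read [C3 read: already in M, no change] -> [I,I,I,M]
Op 6: C3 read [C3 read: already in M, no change] -> [I,I,I,M]
Op 7: C2 write [C2 write: invalidate ['C3=M'] -> C2=M] -> [I,I,M,I]
Op 8: C3 read [C3 read from I: others=['C2=M'] -> C3=S, others downsized to S] -> [I,I,S,S]
  -> First S state at op 8; remaining ops need not be traced.

Answer: 8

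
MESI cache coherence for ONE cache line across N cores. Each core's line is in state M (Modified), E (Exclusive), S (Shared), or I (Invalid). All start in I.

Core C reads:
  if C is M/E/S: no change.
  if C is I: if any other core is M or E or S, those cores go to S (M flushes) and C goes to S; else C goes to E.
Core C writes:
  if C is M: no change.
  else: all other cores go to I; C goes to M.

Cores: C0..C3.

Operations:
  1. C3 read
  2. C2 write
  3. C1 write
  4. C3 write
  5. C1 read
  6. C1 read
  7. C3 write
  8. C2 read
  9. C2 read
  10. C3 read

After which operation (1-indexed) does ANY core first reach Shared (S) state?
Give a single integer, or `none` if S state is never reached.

Op 1: C3 read [C3 read from I: no other sharers -> C3=E (exclusive)] -> [I,I,I,E]
Op 2: C2 write [C2 write: invalidate ['C3=E'] -> C2=M] -> [I,I,M,I]
Op 3: C1 write [C1 write: invalidate ['C2=M'] -> C1=M] -> [I,M,I,I]
Op 4: C3 write [C3 write: invalidate ['C1=M'] -> C3=M] -> [I,I,I,M]
Op 5: C1 read [C1 read from I: others=['C3=M'] -> C1=S, others downsized to S] -> [I,S,I,S]
  -> First S state at op 5; remaining ops need not be traced.

Answer: 5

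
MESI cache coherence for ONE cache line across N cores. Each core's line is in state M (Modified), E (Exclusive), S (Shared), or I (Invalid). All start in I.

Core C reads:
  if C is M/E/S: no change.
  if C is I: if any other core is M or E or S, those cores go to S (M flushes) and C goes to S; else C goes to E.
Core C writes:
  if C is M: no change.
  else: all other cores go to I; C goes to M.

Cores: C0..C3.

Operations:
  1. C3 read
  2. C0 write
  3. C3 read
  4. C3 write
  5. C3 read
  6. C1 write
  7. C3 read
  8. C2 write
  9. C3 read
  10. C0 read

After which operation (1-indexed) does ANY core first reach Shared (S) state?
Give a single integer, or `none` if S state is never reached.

Op 1: C3 read [C3 read from I: no other sharers -> C3=E (exclusive)] -> [I,I,I,E]
Op 2: C0 write [C0 write: invalidate ['C3=E'] -> C0=M] -> [M,I,I,I]
Op 3: C3 read [C3 read from I: others=['C0=M'] -> C3=S, others downsized to S] -> [S,I,I,S]
  -> First S state at op 3; remaining ops need not be traced.

Answer: 3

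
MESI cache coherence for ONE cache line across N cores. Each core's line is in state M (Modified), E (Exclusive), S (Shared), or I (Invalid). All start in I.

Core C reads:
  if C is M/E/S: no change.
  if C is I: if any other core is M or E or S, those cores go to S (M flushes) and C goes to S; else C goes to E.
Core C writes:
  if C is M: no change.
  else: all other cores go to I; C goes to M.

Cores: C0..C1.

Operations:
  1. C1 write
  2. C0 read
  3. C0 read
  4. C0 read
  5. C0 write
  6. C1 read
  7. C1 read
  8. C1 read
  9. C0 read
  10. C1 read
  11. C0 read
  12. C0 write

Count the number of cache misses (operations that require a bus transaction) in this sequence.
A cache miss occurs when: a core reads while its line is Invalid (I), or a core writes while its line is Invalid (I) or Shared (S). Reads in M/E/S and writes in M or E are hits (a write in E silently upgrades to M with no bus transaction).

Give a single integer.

Answer: 5

Derivation:
Op 1: C1 write [C1 write: invalidate none -> C1=M] -> [I,M] [MISS #1: write from I]
Op 2: C0 read [C0 read from I: others=['C1=M'] -> C0=S, others downsized to S] -> [S,S] [MISS #2: read from I]
Op 3: C0 read [C0 read: already in S, no change] -> [S,S] [hit: read from S]
Op 4: C0 read [C0 read: already in S, no change] -> [S,S] [hit: read from S]
Op 5: C0 write [C0 write: invalidate ['C1=S'] -> C0=M] -> [M,I] [MISS #3: write from S]
Op 6: C1 read [C1 read from I: others=['C0=M'] -> C1=S, others downsized to S] -> [S,S] [MISS #4: read from I]
Op 7: C1 read [C1 read: already in S, no change] -> [S,S] [hit: read from S]
Op 8: C1 read [C1 read: already in S, no change] -> [S,S] [hit: read from S]
Op 9: C0 read [C0 read: already in S, no change] -> [S,S] [hit: read from S]
Op 10: C1 read [C1 read: already in S, no change] -> [S,S] [hit: read from S]
Op 11: C0 read [C0 read: already in S, no change] -> [S,S] [hit: read from S]
Op 12: C0 write [C0 write: invalidate ['C1=S'] -> C0=M] -> [M,I] [MISS #5: write from S]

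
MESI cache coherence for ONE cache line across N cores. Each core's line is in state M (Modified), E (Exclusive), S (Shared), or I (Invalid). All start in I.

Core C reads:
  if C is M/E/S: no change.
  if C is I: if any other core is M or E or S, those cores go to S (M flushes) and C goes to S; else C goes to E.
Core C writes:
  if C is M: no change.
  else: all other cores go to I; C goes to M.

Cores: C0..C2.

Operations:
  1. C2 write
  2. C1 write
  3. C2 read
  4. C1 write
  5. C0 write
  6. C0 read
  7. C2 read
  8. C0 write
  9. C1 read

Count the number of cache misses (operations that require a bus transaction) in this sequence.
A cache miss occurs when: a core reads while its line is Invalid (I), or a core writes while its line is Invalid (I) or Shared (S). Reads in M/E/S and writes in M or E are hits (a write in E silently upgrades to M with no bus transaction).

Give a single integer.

Answer: 8

Derivation:
Op 1: C2 write [C2 write: invalidate none -> C2=M] -> [I,I,M] [MISS #1: write from I]
Op 2: C1 write [C1 write: invalidate ['C2=M'] -> C1=M] -> [I,M,I] [MISS #2: write from I]
Op 3: C2 read [C2 read from I: others=['C1=M'] -> C2=S, others downsized to S] -> [I,S,S] [MISS #3: read from I]
Op 4: C1 write [C1 write: invalidate ['C2=S'] -> C1=M] -> [I,M,I] [MISS #4: write from S]
Op 5: C0 write [C0 write: invalidate ['C1=M'] -> C0=M] -> [M,I,I] [MISS #5: write from I]
Op 6: C0 read [C0 read: already in M, no change] -> [M,I,I] [hit: read from M]
Op 7: C2 read [C2 read from I: others=['C0=M'] -> C2=S, others downsized to S] -> [S,I,S] [MISS #6: read from I]
Op 8: C0 write [C0 write: invalidate ['C2=S'] -> C0=M] -> [M,I,I] [MISS #7: write from S]
Op 9: C1 read [C1 read from I: others=['C0=M'] -> C1=S, others downsized to S] -> [S,S,I] [MISS #8: read from I]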